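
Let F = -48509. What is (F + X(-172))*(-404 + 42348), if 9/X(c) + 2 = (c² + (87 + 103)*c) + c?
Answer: -1108890578236/545 ≈ -2.0347e+9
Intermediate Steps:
X(c) = 9/(-2 + c² + 191*c) (X(c) = 9/(-2 + ((c² + (87 + 103)*c) + c)) = 9/(-2 + ((c² + 190*c) + c)) = 9/(-2 + (c² + 191*c)) = 9/(-2 + c² + 191*c))
(F + X(-172))*(-404 + 42348) = (-48509 + 9/(-2 + (-172)² + 191*(-172)))*(-404 + 42348) = (-48509 + 9/(-2 + 29584 - 32852))*41944 = (-48509 + 9/(-3270))*41944 = (-48509 + 9*(-1/3270))*41944 = (-48509 - 3/1090)*41944 = -52874813/1090*41944 = -1108890578236/545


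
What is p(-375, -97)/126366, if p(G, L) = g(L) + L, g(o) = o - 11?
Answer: -205/126366 ≈ -0.0016223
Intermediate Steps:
g(o) = -11 + o
p(G, L) = -11 + 2*L (p(G, L) = (-11 + L) + L = -11 + 2*L)
p(-375, -97)/126366 = (-11 + 2*(-97))/126366 = (-11 - 194)*(1/126366) = -205*1/126366 = -205/126366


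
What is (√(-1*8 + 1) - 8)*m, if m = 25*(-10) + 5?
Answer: 1960 - 245*I*√7 ≈ 1960.0 - 648.21*I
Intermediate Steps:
m = -245 (m = -250 + 5 = -245)
(√(-1*8 + 1) - 8)*m = (√(-1*8 + 1) - 8)*(-245) = (√(-8 + 1) - 8)*(-245) = (√(-7) - 8)*(-245) = (I*√7 - 8)*(-245) = (-8 + I*√7)*(-245) = 1960 - 245*I*√7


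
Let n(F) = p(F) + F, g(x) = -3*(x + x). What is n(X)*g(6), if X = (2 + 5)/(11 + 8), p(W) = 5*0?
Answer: -252/19 ≈ -13.263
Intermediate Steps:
p(W) = 0
g(x) = -6*x
X = 7/19 ≈ 0.36842
n(F) = F (n(F) = 0 + F = F)
n(X)*g(6) = 7*(-6*6)/19 = (7/19)*(-36) = -252/19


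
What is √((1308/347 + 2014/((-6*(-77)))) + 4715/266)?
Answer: √239874059438706/3045966 ≈ 5.0847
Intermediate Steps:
√((1308/347 + 2014/((-6*(-77)))) + 4715/266) = √((1308*(1/347) + 2014/462) + 4715*(1/266)) = √((1308/347 + 2014*(1/462)) + 4715/266) = √((1308/347 + 1007/231) + 4715/266) = √(651577/80157 + 4715/266) = √(78751391/3045966) = √239874059438706/3045966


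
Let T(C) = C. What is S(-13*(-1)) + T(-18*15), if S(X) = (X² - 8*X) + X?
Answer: -192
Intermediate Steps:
S(X) = X² - 7*X
S(-13*(-1)) + T(-18*15) = (-13*(-1))*(-7 - 13*(-1)) - 18*15 = 13*(-7 + 13) - 270 = 13*6 - 270 = 78 - 270 = -192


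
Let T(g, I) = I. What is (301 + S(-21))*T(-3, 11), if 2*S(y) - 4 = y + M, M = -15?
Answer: 3135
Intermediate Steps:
S(y) = -11/2 + y/2 (S(y) = 2 + (y - 15)/2 = 2 + (-15 + y)/2 = 2 + (-15/2 + y/2) = -11/2 + y/2)
(301 + S(-21))*T(-3, 11) = (301 + (-11/2 + (½)*(-21)))*11 = (301 + (-11/2 - 21/2))*11 = (301 - 16)*11 = 285*11 = 3135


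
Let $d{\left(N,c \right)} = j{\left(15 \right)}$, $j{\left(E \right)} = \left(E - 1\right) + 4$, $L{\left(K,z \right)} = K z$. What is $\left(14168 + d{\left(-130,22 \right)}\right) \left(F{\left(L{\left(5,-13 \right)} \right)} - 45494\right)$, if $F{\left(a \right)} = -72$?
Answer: $-646399276$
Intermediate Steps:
$j{\left(E \right)} = 3 + E$ ($j{\left(E \right)} = \left(-1 + E\right) + 4 = 3 + E$)
$d{\left(N,c \right)} = 18$ ($d{\left(N,c \right)} = 3 + 15 = 18$)
$\left(14168 + d{\left(-130,22 \right)}\right) \left(F{\left(L{\left(5,-13 \right)} \right)} - 45494\right) = \left(14168 + 18\right) \left(-72 - 45494\right) = 14186 \left(-45566\right) = -646399276$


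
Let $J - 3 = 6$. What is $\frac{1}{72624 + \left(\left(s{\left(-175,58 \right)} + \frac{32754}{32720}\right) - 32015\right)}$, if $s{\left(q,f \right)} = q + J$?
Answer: $\frac{16360}{661663857} \approx 2.4726 \cdot 10^{-5}$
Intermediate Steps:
$J = 9$ ($J = 3 + 6 = 9$)
$s{\left(q,f \right)} = 9 + q$ ($s{\left(q,f \right)} = q + 9 = 9 + q$)
$\frac{1}{72624 + \left(\left(s{\left(-175,58 \right)} + \frac{32754}{32720}\right) - 32015\right)} = \frac{1}{72624 - \left(32181 - \frac{16377}{16360}\right)} = \frac{1}{72624 + \left(\left(-166 + 32754 \cdot \frac{1}{32720}\right) - 32015\right)} = \frac{1}{72624 + \left(\left(-166 + \frac{16377}{16360}\right) - 32015\right)} = \frac{1}{72624 - \frac{526464783}{16360}} = \frac{1}{\frac{661663857}{16360}} = \frac{16360}{661663857}$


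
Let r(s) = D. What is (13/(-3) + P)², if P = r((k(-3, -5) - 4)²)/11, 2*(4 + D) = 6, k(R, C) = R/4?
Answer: 21316/1089 ≈ 19.574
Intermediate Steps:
k(R, C) = R/4 (k(R, C) = R*(¼) = R/4)
D = -1 (D = -4 + (½)*6 = -4 + 3 = -1)
r(s) = -1
P = -1/11 ≈ -0.090909
(13/(-3) + P)² = (13/(-3) - 1/11)² = (13*(-⅓) - 1/11)² = (-13/3 - 1/11)² = (-146/33)² = 21316/1089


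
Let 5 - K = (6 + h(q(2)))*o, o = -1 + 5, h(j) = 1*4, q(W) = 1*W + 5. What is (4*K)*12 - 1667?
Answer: -3347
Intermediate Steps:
q(W) = 5 + W (q(W) = W + 5 = 5 + W)
h(j) = 4
o = 4
K = -35 (K = 5 - (6 + 4)*4 = 5 - 10*4 = 5 - 1*40 = 5 - 40 = -35)
(4*K)*12 - 1667 = (4*(-35))*12 - 1667 = -140*12 - 1667 = -1680 - 1667 = -3347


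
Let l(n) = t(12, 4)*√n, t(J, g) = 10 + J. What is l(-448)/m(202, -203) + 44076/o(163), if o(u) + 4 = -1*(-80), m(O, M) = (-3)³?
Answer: 11019/19 - 176*I*√7/27 ≈ 579.95 - 17.246*I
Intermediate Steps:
m(O, M) = -27
l(n) = 22*√n (l(n) = (10 + 12)*√n = 22*√n)
o(u) = 76 (o(u) = -4 - 1*(-80) = -4 + 80 = 76)
l(-448)/m(202, -203) + 44076/o(163) = (22*√(-448))/(-27) + 44076/76 = (22*(8*I*√7))*(-1/27) + 44076*(1/76) = (176*I*√7)*(-1/27) + 11019/19 = -176*I*√7/27 + 11019/19 = 11019/19 - 176*I*√7/27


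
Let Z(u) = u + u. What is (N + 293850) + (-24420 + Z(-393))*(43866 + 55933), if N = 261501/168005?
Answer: -422572852929219/168005 ≈ -2.5152e+9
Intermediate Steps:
Z(u) = 2*u
N = 261501/168005 (N = 261501*(1/168005) = 261501/168005 ≈ 1.5565)
(N + 293850) + (-24420 + Z(-393))*(43866 + 55933) = (261501/168005 + 293850) + (-24420 + 2*(-393))*(43866 + 55933) = 49368530751/168005 + (-24420 - 786)*99799 = 49368530751/168005 - 25206*99799 = 49368530751/168005 - 2515533594 = -422572852929219/168005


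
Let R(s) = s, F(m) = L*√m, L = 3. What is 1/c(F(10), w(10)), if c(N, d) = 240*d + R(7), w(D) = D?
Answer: 1/2407 ≈ 0.00041546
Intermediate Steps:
F(m) = 3*√m
c(N, d) = 7 + 240*d (c(N, d) = 240*d + 7 = 7 + 240*d)
1/c(F(10), w(10)) = 1/(7 + 240*10) = 1/(7 + 2400) = 1/2407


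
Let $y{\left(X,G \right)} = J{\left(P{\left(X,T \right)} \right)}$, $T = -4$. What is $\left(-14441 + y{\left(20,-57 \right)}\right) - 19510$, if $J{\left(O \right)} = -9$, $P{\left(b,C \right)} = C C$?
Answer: $-33960$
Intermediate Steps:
$P{\left(b,C \right)} = C^{2}$
$y{\left(X,G \right)} = -9$
$\left(-14441 + y{\left(20,-57 \right)}\right) - 19510 = \left(-14441 - 9\right) - 19510 = -14450 - 19510 = -33960$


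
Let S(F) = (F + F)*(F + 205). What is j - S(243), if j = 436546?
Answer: 218818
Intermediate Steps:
S(F) = 2*F*(205 + F) (S(F) = (2*F)*(205 + F) = 2*F*(205 + F))
j - S(243) = 436546 - 2*243*(205 + 243) = 436546 - 2*243*448 = 436546 - 1*217728 = 436546 - 217728 = 218818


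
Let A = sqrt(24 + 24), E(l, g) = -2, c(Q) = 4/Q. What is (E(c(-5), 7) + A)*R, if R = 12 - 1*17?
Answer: 10 - 20*sqrt(3) ≈ -24.641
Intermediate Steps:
A = 4*sqrt(3) (A = sqrt(48) = 4*sqrt(3) ≈ 6.9282)
R = -5 (R = 12 - 17 = -5)
(E(c(-5), 7) + A)*R = (-2 + 4*sqrt(3))*(-5) = 10 - 20*sqrt(3)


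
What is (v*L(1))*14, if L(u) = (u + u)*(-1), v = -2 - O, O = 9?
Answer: 308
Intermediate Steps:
v = -11 (v = -2 - 1*9 = -2 - 9 = -11)
L(u) = -2*u (L(u) = (2*u)*(-1) = -2*u)
(v*L(1))*14 = -(-22)*14 = -11*(-2)*14 = 22*14 = 308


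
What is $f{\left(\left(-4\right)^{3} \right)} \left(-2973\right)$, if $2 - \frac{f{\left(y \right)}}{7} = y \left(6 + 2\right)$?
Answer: $-10696854$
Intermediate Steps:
$f{\left(y \right)} = 14 - 56 y$ ($f{\left(y \right)} = 14 - 7 y \left(6 + 2\right) = 14 - 7 y 8 = 14 - 7 \cdot 8 y = 14 - 56 y$)
$f{\left(\left(-4\right)^{3} \right)} \left(-2973\right) = \left(14 - 56 \left(-4\right)^{3}\right) \left(-2973\right) = \left(14 - -3584\right) \left(-2973\right) = \left(14 + 3584\right) \left(-2973\right) = 3598 \left(-2973\right) = -10696854$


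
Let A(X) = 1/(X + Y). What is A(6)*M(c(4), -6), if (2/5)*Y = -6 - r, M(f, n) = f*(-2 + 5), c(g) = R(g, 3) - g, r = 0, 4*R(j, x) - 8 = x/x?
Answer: 7/12 ≈ 0.58333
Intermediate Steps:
R(j, x) = 9/4 (R(j, x) = 2 + (x/x)/4 = 2 + (¼)*1 = 2 + ¼ = 9/4)
c(g) = 9/4 - g
M(f, n) = 3*f (M(f, n) = f*3 = 3*f)
Y = -15 (Y = 5*(-6 - 1*0)/2 = 5*(-6 + 0)/2 = (5/2)*(-6) = -15)
A(X) = 1/(-15 + X) (A(X) = 1/(X - 15) = 1/(-15 + X))
A(6)*M(c(4), -6) = (3*(9/4 - 1*4))/(-15 + 6) = (3*(9/4 - 4))/(-9) = -(-7)/(3*4) = -⅑*(-21/4) = 7/12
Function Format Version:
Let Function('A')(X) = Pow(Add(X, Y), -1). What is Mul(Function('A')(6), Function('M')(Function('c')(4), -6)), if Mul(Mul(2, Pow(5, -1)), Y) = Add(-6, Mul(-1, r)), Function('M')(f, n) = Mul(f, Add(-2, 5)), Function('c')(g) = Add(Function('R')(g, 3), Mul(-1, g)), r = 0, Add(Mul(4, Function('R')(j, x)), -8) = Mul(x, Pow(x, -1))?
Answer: Rational(7, 12) ≈ 0.58333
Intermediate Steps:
Function('R')(j, x) = Rational(9, 4) (Function('R')(j, x) = Add(2, Mul(Rational(1, 4), Mul(x, Pow(x, -1)))) = Add(2, Mul(Rational(1, 4), 1)) = Add(2, Rational(1, 4)) = Rational(9, 4))
Function('c')(g) = Add(Rational(9, 4), Mul(-1, g))
Function('M')(f, n) = Mul(3, f) (Function('M')(f, n) = Mul(f, 3) = Mul(3, f))
Y = -15 (Y = Mul(Rational(5, 2), Add(-6, Mul(-1, 0))) = Mul(Rational(5, 2), Add(-6, 0)) = Mul(Rational(5, 2), -6) = -15)
Function('A')(X) = Pow(Add(-15, X), -1) (Function('A')(X) = Pow(Add(X, -15), -1) = Pow(Add(-15, X), -1))
Mul(Function('A')(6), Function('M')(Function('c')(4), -6)) = Mul(Pow(Add(-15, 6), -1), Mul(3, Add(Rational(9, 4), Mul(-1, 4)))) = Mul(Pow(-9, -1), Mul(3, Add(Rational(9, 4), -4))) = Mul(Rational(-1, 9), Mul(3, Rational(-7, 4))) = Mul(Rational(-1, 9), Rational(-21, 4)) = Rational(7, 12)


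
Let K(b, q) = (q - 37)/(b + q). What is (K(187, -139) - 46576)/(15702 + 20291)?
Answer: -139739/107979 ≈ -1.2941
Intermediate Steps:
K(b, q) = (-37 + q)/(b + q)
(K(187, -139) - 46576)/(15702 + 20291) = ((-37 - 139)/(187 - 139) - 46576)/(15702 + 20291) = (-176/48 - 46576)/35993 = ((1/48)*(-176) - 46576)*(1/35993) = (-11/3 - 46576)*(1/35993) = -139739/3*1/35993 = -139739/107979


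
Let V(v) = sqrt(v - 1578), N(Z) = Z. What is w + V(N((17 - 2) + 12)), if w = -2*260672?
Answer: -521344 + I*sqrt(1551) ≈ -5.2134e+5 + 39.383*I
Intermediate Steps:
V(v) = sqrt(-1578 + v)
w = -521344
w + V(N((17 - 2) + 12)) = -521344 + sqrt(-1578 + ((17 - 2) + 12)) = -521344 + sqrt(-1578 + (15 + 12)) = -521344 + sqrt(-1578 + 27) = -521344 + sqrt(-1551) = -521344 + I*sqrt(1551)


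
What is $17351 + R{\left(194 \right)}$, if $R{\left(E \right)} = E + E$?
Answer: $17739$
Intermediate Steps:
$R{\left(E \right)} = 2 E$
$17351 + R{\left(194 \right)} = 17351 + 2 \cdot 194 = 17351 + 388 = 17739$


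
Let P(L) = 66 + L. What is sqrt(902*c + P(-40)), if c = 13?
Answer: 2*sqrt(2938) ≈ 108.41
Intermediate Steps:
sqrt(902*c + P(-40)) = sqrt(902*13 + (66 - 40)) = sqrt(11726 + 26) = sqrt(11752) = 2*sqrt(2938)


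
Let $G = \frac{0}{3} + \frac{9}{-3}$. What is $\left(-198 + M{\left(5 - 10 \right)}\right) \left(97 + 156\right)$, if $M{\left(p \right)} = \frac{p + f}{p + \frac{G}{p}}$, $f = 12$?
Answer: $- \frac{100993}{2} \approx -50497.0$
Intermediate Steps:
$G = -3$ ($G = 0 \cdot \frac{1}{3} + 9 \left(- \frac{1}{3}\right) = 0 - 3 = -3$)
$M{\left(p \right)} = \frac{12 + p}{p - \frac{3}{p}}$ ($M{\left(p \right)} = \frac{p + 12}{p - \frac{3}{p}} = \frac{12 + p}{p - \frac{3}{p}}$)
$\left(-198 + M{\left(5 - 10 \right)}\right) \left(97 + 156\right) = \left(-198 + \frac{\left(5 - 10\right) \left(12 + \left(5 - 10\right)\right)}{-3 + \left(5 - 10\right)^{2}}\right) \left(97 + 156\right) = \left(-198 - \frac{5 \left(12 - 5\right)}{-3 + \left(-5\right)^{2}}\right) 253 = \left(-198 - 5 \frac{1}{-3 + 25} \cdot 7\right) 253 = \left(-198 - 5 \cdot \frac{1}{22} \cdot 7\right) 253 = \left(-198 - \frac{5}{22} \cdot 7\right) 253 = \left(-198 - \frac{35}{22}\right) 253 = \left(- \frac{4391}{22}\right) 253 = - \frac{100993}{2}$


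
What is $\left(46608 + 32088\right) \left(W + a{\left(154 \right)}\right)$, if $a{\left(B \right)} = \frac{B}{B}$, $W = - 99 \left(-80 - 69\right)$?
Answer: $1160923392$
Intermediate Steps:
$W = 14751$ ($W = \left(-99\right) \left(-149\right) = 14751$)
$a{\left(B \right)} = 1$
$\left(46608 + 32088\right) \left(W + a{\left(154 \right)}\right) = \left(46608 + 32088\right) \left(14751 + 1\right) = 78696 \cdot 14752 = 1160923392$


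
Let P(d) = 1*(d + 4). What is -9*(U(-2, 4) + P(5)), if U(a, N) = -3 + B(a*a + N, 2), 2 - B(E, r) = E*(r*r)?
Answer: 216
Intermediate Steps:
B(E, r) = 2 - E*r² (B(E, r) = 2 - E*r*r = 2 - E*r²)
P(d) = 4 + d (P(d) = 1*(4 + d) = 4 + d)
U(a, N) = -1 - 4*N - 4*a² (U(a, N) = -3 + (2 - 1*(a*a + N)*2²) = -3 + (2 - 1*(a² + N)*4) = -3 + (2 - 1*(N + a²)*4) = -3 + (2 + (-4*N - 4*a²)) = -3 + (2 - 4*N - 4*a²) = -1 - 4*N - 4*a²)
-9*(U(-2, 4) + P(5)) = -9*((-1 - 4*4 - 4*(-2)²) + (4 + 5)) = -9*((-1 - 16 - 4*4) + 9) = -9*((-1 - 16 - 16) + 9) = -9*(-33 + 9) = -9*(-24) = 216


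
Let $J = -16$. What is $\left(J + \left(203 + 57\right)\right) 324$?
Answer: $79056$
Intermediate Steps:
$\left(J + \left(203 + 57\right)\right) 324 = \left(-16 + \left(203 + 57\right)\right) 324 = \left(-16 + 260\right) 324 = 244 \cdot 324 = 79056$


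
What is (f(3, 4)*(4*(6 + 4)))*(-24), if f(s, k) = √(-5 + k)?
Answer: -960*I ≈ -960.0*I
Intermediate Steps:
(f(3, 4)*(4*(6 + 4)))*(-24) = (√(-5 + 4)*(4*(6 + 4)))*(-24) = (√(-1)*(4*10))*(-24) = (I*40)*(-24) = (40*I)*(-24) = -960*I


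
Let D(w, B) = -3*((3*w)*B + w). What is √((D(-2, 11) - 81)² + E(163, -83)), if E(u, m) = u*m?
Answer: 40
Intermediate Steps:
E(u, m) = m*u
D(w, B) = -3*w - 9*B*w (D(w, B) = -3*(3*B*w + w) = -3*(w + 3*B*w) = -3*w - 9*B*w)
√((D(-2, 11) - 81)² + E(163, -83)) = √((-3*(-2)*(1 + 3*11) - 81)² - 83*163) = √((-3*(-2)*(1 + 33) - 81)² - 13529) = √((-3*(-2)*34 - 81)² - 13529) = √((204 - 81)² - 13529) = √(123² - 13529) = √(15129 - 13529) = √1600 = 40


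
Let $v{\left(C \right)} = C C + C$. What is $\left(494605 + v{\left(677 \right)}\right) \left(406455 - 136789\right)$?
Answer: $257156463926$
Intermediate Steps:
$v{\left(C \right)} = C + C^{2}$ ($v{\left(C \right)} = C^{2} + C = C + C^{2}$)
$\left(494605 + v{\left(677 \right)}\right) \left(406455 - 136789\right) = \left(494605 + 677 \left(1 + 677\right)\right) \left(406455 - 136789\right) = \left(494605 + 677 \cdot 678\right) 269666 = \left(494605 + 459006\right) 269666 = 953611 \cdot 269666 = 257156463926$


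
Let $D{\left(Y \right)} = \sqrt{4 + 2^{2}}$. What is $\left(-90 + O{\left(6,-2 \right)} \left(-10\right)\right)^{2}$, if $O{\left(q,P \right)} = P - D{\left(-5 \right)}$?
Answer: $5700 - 2800 \sqrt{2} \approx 1740.2$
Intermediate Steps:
$D{\left(Y \right)} = 2 \sqrt{2}$ ($D{\left(Y \right)} = \sqrt{4 + 4} = \sqrt{8} = 2 \sqrt{2}$)
$O{\left(q,P \right)} = P - 2 \sqrt{2}$
$\left(-90 + O{\left(6,-2 \right)} \left(-10\right)\right)^{2} = \left(-90 + \left(-2 - 2 \sqrt{2}\right) \left(-10\right)\right)^{2} = \left(-90 + \left(20 + 20 \sqrt{2}\right)\right)^{2} = \left(-70 + 20 \sqrt{2}\right)^{2}$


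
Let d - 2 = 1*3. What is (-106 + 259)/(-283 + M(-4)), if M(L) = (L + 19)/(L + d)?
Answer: -153/268 ≈ -0.57090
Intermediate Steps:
d = 5 (d = 2 + 1*3 = 2 + 3 = 5)
M(L) = (19 + L)/(5 + L) (M(L) = (L + 19)/(L + 5) = (19 + L)/(5 + L))
(-106 + 259)/(-283 + M(-4)) = (-106 + 259)/(-283 + (19 - 4)/(5 - 4)) = 153/(-283 + 15/1) = 153/(-283 + 1*15) = 153/(-283 + 15) = 153/(-268) = 153*(-1/268) = -153/268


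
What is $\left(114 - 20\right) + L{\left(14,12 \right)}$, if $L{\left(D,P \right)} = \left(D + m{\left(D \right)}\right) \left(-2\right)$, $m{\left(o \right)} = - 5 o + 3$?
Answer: $200$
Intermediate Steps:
$m{\left(o \right)} = 3 - 5 o$
$L{\left(D,P \right)} = -6 + 8 D$ ($L{\left(D,P \right)} = \left(D - \left(-3 + 5 D\right)\right) \left(-2\right) = \left(3 - 4 D\right) \left(-2\right) = -6 + 8 D$)
$\left(114 - 20\right) + L{\left(14,12 \right)} = \left(114 - 20\right) + \left(-6 + 8 \cdot 14\right) = 94 + \left(-6 + 112\right) = 94 + 106 = 200$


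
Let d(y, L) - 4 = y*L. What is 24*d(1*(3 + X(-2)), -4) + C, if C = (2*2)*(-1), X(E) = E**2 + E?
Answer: -388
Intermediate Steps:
X(E) = E + E**2
d(y, L) = 4 + L*y (d(y, L) = 4 + y*L = 4 + L*y)
C = -4 (C = 4*(-1) = -4)
24*d(1*(3 + X(-2)), -4) + C = 24*(4 - 4*(3 - 2*(1 - 2))) - 4 = 24*(4 - 4*(3 - 2*(-1))) - 4 = 24*(4 - 4*(3 + 2)) - 4 = 24*(4 - 4*5) - 4 = 24*(4 - 20) - 4 = 24*(-16) - 4 = -384 - 4 = -388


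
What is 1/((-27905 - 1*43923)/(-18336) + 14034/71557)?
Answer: 328017288/1349280905 ≈ 0.24311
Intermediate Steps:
1/((-27905 - 1*43923)/(-18336) + 14034/71557) = 1/((-27905 - 43923)*(-1/18336) + 14034*(1/71557)) = 1/(-71828*(-1/18336) + 14034/71557) = 1/(17957/4584 + 14034/71557) = 1/(1349280905/328017288) = 328017288/1349280905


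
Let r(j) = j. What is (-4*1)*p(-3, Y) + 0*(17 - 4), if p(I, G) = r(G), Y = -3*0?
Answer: 0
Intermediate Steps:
Y = 0
p(I, G) = G
(-4*1)*p(-3, Y) + 0*(17 - 4) = -4*1*0 + 0*(17 - 4) = -4*0 + 0*13 = 0 + 0 = 0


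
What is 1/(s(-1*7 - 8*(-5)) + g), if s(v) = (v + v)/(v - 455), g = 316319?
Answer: 211/66743276 ≈ 3.1614e-6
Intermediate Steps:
s(v) = 2*v/(-455 + v) (s(v) = (2*v)/(-455 + v) = 2*v/(-455 + v))
1/(s(-1*7 - 8*(-5)) + g) = 1/(2*(-1*7 - 8*(-5))/(-455 + (-1*7 - 8*(-5))) + 316319) = 1/(2*(-7 + 40)/(-455 + (-7 + 40)) + 316319) = 1/(2*33/(-455 + 33) + 316319) = 1/(2*33/(-422) + 316319) = 1/(2*33*(-1/422) + 316319) = 1/(-33/211 + 316319) = 1/(66743276/211) = 211/66743276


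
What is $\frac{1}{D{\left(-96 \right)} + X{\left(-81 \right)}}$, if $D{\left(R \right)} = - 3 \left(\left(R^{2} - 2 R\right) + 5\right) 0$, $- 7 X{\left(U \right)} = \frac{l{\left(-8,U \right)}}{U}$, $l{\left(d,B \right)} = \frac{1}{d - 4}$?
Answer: $-6804$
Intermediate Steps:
$l{\left(d,B \right)} = \frac{1}{-4 + d}$
$X{\left(U \right)} = \frac{1}{84 U}$ ($X{\left(U \right)} = - \frac{\frac{1}{-4 - 8} \frac{1}{U}}{7} = - \frac{\frac{1}{-12} \frac{1}{U}}{7} = - \frac{\left(- \frac{1}{12}\right) \frac{1}{U}}{7} = \frac{1}{84 U}$)
$D{\left(R \right)} = 0$ ($D{\left(R \right)} = - 3 \left(5 + R^{2} - 2 R\right) 0 = \left(-15 - 3 R^{2} + 6 R\right) 0 = 0$)
$\frac{1}{D{\left(-96 \right)} + X{\left(-81 \right)}} = \frac{1}{0 + \frac{1}{84 \left(-81\right)}} = \frac{1}{0 + \frac{1}{84} \left(- \frac{1}{81}\right)} = \frac{1}{0 - \frac{1}{6804}} = \frac{1}{- \frac{1}{6804}} = -6804$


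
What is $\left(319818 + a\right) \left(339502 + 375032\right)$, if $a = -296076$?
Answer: $16964466228$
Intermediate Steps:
$\left(319818 + a\right) \left(339502 + 375032\right) = \left(319818 - 296076\right) \left(339502 + 375032\right) = 23742 \cdot 714534 = 16964466228$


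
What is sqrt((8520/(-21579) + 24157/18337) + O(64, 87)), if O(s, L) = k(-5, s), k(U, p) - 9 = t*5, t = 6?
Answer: 2*sqrt(173634136484095155)/131898041 ≈ 6.3184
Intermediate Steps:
k(U, p) = 39 (k(U, p) = 9 + 6*5 = 9 + 30 = 39)
O(s, L) = 39
sqrt((8520/(-21579) + 24157/18337) + O(64, 87)) = sqrt((8520/(-21579) + 24157/18337) + 39) = sqrt((8520*(-1/21579) + 24157*(1/18337)) + 39) = sqrt((-2840/7193 + 24157/18337) + 39) = sqrt(121684221/131898041 + 39) = sqrt(5265707820/131898041) = 2*sqrt(173634136484095155)/131898041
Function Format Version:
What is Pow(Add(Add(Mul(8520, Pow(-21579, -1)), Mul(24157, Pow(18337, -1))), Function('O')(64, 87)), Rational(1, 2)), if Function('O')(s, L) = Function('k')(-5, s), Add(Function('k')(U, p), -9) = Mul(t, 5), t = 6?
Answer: Mul(Rational(2, 131898041), Pow(173634136484095155, Rational(1, 2))) ≈ 6.3184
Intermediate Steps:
Function('k')(U, p) = 39 (Function('k')(U, p) = Add(9, Mul(6, 5)) = Add(9, 30) = 39)
Function('O')(s, L) = 39
Pow(Add(Add(Mul(8520, Pow(-21579, -1)), Mul(24157, Pow(18337, -1))), Function('O')(64, 87)), Rational(1, 2)) = Pow(Add(Add(Mul(8520, Pow(-21579, -1)), Mul(24157, Pow(18337, -1))), 39), Rational(1, 2)) = Pow(Add(Add(Mul(8520, Rational(-1, 21579)), Mul(24157, Rational(1, 18337))), 39), Rational(1, 2)) = Pow(Add(Add(Rational(-2840, 7193), Rational(24157, 18337)), 39), Rational(1, 2)) = Pow(Add(Rational(121684221, 131898041), 39), Rational(1, 2)) = Pow(Rational(5265707820, 131898041), Rational(1, 2)) = Mul(Rational(2, 131898041), Pow(173634136484095155, Rational(1, 2)))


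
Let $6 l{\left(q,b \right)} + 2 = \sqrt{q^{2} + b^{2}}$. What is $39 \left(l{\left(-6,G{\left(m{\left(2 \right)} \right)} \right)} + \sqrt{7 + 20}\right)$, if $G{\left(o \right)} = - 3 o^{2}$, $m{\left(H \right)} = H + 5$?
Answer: $-13 + 117 \sqrt{3} + \frac{39 \sqrt{2405}}{2} \approx 1145.9$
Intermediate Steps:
$m{\left(H \right)} = 5 + H$
$l{\left(q,b \right)} = - \frac{1}{3} + \frac{\sqrt{b^{2} + q^{2}}}{6}$ ($l{\left(q,b \right)} = - \frac{1}{3} + \frac{\sqrt{q^{2} + b^{2}}}{6} = - \frac{1}{3} + \frac{\sqrt{b^{2} + q^{2}}}{6}$)
$39 \left(l{\left(-6,G{\left(m{\left(2 \right)} \right)} \right)} + \sqrt{7 + 20}\right) = 39 \left(\left(- \frac{1}{3} + \frac{\sqrt{\left(- 3 \left(5 + 2\right)^{2}\right)^{2} + \left(-6\right)^{2}}}{6}\right) + \sqrt{7 + 20}\right) = 39 \left(\left(- \frac{1}{3} + \frac{\sqrt{\left(- 3 \cdot 7^{2}\right)^{2} + 36}}{6}\right) + \sqrt{27}\right) = 39 \left(\left(- \frac{1}{3} + \frac{\sqrt{\left(\left(-3\right) 49\right)^{2} + 36}}{6}\right) + 3 \sqrt{3}\right) = 39 \left(\left(- \frac{1}{3} + \frac{\sqrt{\left(-147\right)^{2} + 36}}{6}\right) + 3 \sqrt{3}\right) = 39 \left(\left(- \frac{1}{3} + \frac{\sqrt{21609 + 36}}{6}\right) + 3 \sqrt{3}\right) = 39 \left(\left(- \frac{1}{3} + \frac{\sqrt{21645}}{6}\right) + 3 \sqrt{3}\right) = 39 \left(\left(- \frac{1}{3} + \frac{3 \sqrt{2405}}{6}\right) + 3 \sqrt{3}\right) = 39 \left(\left(- \frac{1}{3} + \frac{\sqrt{2405}}{2}\right) + 3 \sqrt{3}\right) = 39 \left(- \frac{1}{3} + \frac{\sqrt{2405}}{2} + 3 \sqrt{3}\right) = -13 + 117 \sqrt{3} + \frac{39 \sqrt{2405}}{2}$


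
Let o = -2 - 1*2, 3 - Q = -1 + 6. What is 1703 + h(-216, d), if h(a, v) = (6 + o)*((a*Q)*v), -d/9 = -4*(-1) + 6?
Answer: -76057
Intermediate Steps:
Q = -2 (Q = 3 - (-1 + 6) = 3 - 1*5 = 3 - 5 = -2)
o = -4 (o = -2 - 2 = -4)
d = -90 (d = -9*(-4*(-1) + 6) = -9*(4 + 6) = -9*10 = -90)
h(a, v) = -4*a*v (h(a, v) = (6 - 4)*((a*(-2))*v) = 2*((-2*a)*v) = 2*(-2*a*v) = -4*a*v)
1703 + h(-216, d) = 1703 - 4*(-216)*(-90) = 1703 - 77760 = -76057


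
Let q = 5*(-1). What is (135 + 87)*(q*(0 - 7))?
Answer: 7770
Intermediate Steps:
q = -5
(135 + 87)*(q*(0 - 7)) = (135 + 87)*(-5*(0 - 7)) = 222*(-5*(-7)) = 222*35 = 7770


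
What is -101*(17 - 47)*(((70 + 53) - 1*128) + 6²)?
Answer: 93930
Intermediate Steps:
-101*(17 - 47)*(((70 + 53) - 1*128) + 6²) = -(-3030)*((123 - 128) + 36) = -(-3030)*(-5 + 36) = -(-3030)*31 = -101*(-930) = 93930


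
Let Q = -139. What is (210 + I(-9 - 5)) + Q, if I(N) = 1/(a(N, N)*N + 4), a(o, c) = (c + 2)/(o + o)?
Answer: 141/2 ≈ 70.500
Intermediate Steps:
a(o, c) = (2 + c)/(2*o) (a(o, c) = (2 + c)/((2*o)) = (2 + c)*(1/(2*o)) = (2 + c)/(2*o))
I(N) = 1/(5 + N/2) (I(N) = 1/(((2 + N)/(2*N))*N + 4) = 1/((1 + N/2) + 4) = 1/(5 + N/2))
(210 + I(-9 - 5)) + Q = (210 + 2/(10 + (-9 - 5))) - 139 = (210 + 2/(10 - 14)) - 139 = (210 + 2/(-4)) - 139 = (210 + 2*(-1/4)) - 139 = (210 - 1/2) - 139 = 419/2 - 139 = 141/2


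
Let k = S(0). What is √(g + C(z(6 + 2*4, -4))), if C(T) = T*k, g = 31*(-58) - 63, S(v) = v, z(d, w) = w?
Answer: I*√1861 ≈ 43.139*I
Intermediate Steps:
g = -1861 (g = -1798 - 63 = -1861)
k = 0
C(T) = 0 (C(T) = T*0 = 0)
√(g + C(z(6 + 2*4, -4))) = √(-1861 + 0) = √(-1861) = I*√1861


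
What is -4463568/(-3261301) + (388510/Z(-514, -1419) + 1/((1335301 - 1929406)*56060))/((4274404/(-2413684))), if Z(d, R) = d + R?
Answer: 25771262511286892341327943893/224364744282682712777547900 ≈ 114.86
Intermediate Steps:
Z(d, R) = R + d
-4463568/(-3261301) + (388510/Z(-514, -1419) + 1/((1335301 - 1929406)*56060))/((4274404/(-2413684))) = -4463568/(-3261301) + (388510/(-1419 - 514) + 1/((1335301 - 1929406)*56060))/((4274404/(-2413684))) = -4463568*(-1/3261301) + (388510/(-1933) + (1/56060)/(-594105))/((4274404*(-1/2413684))) = 4463568/3261301 + (388510*(-1/1933) - 1/594105*1/56060)/(-1068601/603421) = 4463568/3261301 + (-388510/1933 - 1/33305526300)*(-603421/1068601) = 4463568/3261301 - 12939530022814933/64379582337900*(-603421/1068601) = 4463568/3261301 + 7807984145897009685793/68796086065862277900 = 25771262511286892341327943893/224364744282682712777547900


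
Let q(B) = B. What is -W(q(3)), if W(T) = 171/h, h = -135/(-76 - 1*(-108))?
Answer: 608/15 ≈ 40.533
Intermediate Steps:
h = -135/32 (h = -135/(-76 + 108) = -135/32 ≈ -4.2188)
W(T) = -608/15 (W(T) = 171/(-135/32) = 171*(-32/135) = -608/15)
-W(q(3)) = -1*(-608/15) = 608/15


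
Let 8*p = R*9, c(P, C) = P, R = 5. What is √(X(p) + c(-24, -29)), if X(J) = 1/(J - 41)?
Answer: 20*I*√4811/283 ≈ 4.9019*I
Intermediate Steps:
p = 45/8 (p = (5*9)/8 = (⅛)*45 = 45/8 ≈ 5.6250)
X(J) = 1/(-41 + J)
√(X(p) + c(-24, -29)) = √(1/(-41 + 45/8) - 24) = √(1/(-283/8) - 24) = √(-8/283 - 24) = √(-6800/283) = 20*I*√4811/283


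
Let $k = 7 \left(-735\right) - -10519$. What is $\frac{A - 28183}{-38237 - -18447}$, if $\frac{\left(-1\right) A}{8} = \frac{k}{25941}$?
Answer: $\frac{146227639}{102674478} \approx 1.4242$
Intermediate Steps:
$k = 5374$ ($k = -5145 + 10519 = 5374$)
$A = - \frac{42992}{25941}$ ($A = - 8 \cdot \frac{5374}{25941} = - 8 \cdot 5374 \cdot \frac{1}{25941} = \left(-8\right) \frac{5374}{25941} = - \frac{42992}{25941} \approx -1.6573$)
$\frac{A - 28183}{-38237 - -18447} = \frac{- \frac{42992}{25941} - 28183}{-38237 - -18447} = - \frac{731138195}{25941 \left(-38237 + \left(-5345 + 23792\right)\right)} = - \frac{731138195}{25941 \left(-38237 + 18447\right)} = - \frac{731138195}{25941 \left(-19790\right)} = \left(- \frac{731138195}{25941}\right) \left(- \frac{1}{19790}\right) = \frac{146227639}{102674478}$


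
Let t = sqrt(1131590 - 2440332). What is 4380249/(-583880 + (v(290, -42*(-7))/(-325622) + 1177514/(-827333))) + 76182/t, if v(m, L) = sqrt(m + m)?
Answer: -274577492740215639755984161883562/36600818185828791764261753655299 + 2888394658919205530259*sqrt(145)/36600818185828791764261753655299 - 38091*I*sqrt(1308742)/654371 ≈ -7.502 - 66.593*I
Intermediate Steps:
t = I*sqrt(1308742) (t = sqrt(-1308742) = I*sqrt(1308742) ≈ 1144.0*I)
v(m, L) = sqrt(2)*sqrt(m) (v(m, L) = sqrt(2*m) = sqrt(2)*sqrt(m))
4380249/(-583880 + (v(290, -42*(-7))/(-325622) + 1177514/(-827333))) + 76182/t = 4380249/(-583880 + ((sqrt(2)*sqrt(290))/(-325622) + 1177514/(-827333))) + 76182/((I*sqrt(1308742))) = 4380249/(-583880 + ((2*sqrt(145))*(-1/325622) + 1177514*(-1/827333))) + 76182*(-I*sqrt(1308742)/1308742) = 4380249/(-583880 + (-sqrt(145)/162811 - 90578/63641)) - 38091*I*sqrt(1308742)/654371 = 4380249/(-583880 + (-90578/63641 - sqrt(145)/162811)) - 38091*I*sqrt(1308742)/654371 = 4380249/(-37158797658/63641 - sqrt(145)/162811) - 38091*I*sqrt(1308742)/654371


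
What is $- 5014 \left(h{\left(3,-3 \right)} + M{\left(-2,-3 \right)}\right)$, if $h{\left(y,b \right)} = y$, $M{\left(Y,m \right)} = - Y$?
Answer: $-25070$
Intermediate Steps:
$- 5014 \left(h{\left(3,-3 \right)} + M{\left(-2,-3 \right)}\right) = - 5014 \left(3 - -2\right) = - 5014 \left(3 + 2\right) = \left(-5014\right) 5 = -25070$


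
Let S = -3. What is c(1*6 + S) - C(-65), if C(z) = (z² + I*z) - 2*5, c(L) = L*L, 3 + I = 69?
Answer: 84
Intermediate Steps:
I = 66 (I = -3 + 69 = 66)
c(L) = L²
C(z) = -10 + z² + 66*z (C(z) = (z² + 66*z) - 2*5 = (z² + 66*z) - 10 = -10 + z² + 66*z)
c(1*6 + S) - C(-65) = (1*6 - 3)² - (-10 + (-65)² + 66*(-65)) = (6 - 3)² - (-10 + 4225 - 4290) = 3² - 1*(-75) = 9 + 75 = 84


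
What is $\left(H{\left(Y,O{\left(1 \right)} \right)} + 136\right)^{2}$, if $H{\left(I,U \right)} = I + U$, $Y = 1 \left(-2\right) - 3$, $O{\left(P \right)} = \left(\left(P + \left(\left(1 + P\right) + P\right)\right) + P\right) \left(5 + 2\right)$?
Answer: $27556$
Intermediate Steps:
$O{\left(P \right)} = 7 + 28 P$ ($O{\left(P \right)} = \left(\left(P + \left(1 + 2 P\right)\right) + P\right) 7 = \left(\left(1 + 3 P\right) + P\right) 7 = \left(1 + 4 P\right) 7 = 7 + 28 P$)
$Y = -5$ ($Y = -2 - 3 = -5$)
$\left(H{\left(Y,O{\left(1 \right)} \right)} + 136\right)^{2} = \left(\left(-5 + \left(7 + 28 \cdot 1\right)\right) + 136\right)^{2} = \left(\left(-5 + \left(7 + 28\right)\right) + 136\right)^{2} = \left(\left(-5 + 35\right) + 136\right)^{2} = \left(30 + 136\right)^{2} = 166^{2} = 27556$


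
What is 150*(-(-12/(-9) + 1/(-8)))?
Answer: -725/4 ≈ -181.25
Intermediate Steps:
150*(-(-12/(-9) + 1/(-8))) = 150*(-(-12*(-⅑) + 1*(-⅛))) = 150*(-(4/3 - ⅛)) = 150*(-1*29/24) = 150*(-29/24) = -725/4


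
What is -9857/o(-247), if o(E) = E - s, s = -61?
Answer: 9857/186 ≈ 52.995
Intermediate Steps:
o(E) = 61 + E (o(E) = E - 1*(-61) = E + 61 = 61 + E)
-9857/o(-247) = -9857/(61 - 247) = -9857/(-186) = -9857*(-1/186) = 9857/186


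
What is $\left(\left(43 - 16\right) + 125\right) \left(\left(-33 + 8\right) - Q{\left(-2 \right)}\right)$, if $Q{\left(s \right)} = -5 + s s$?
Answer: $-3648$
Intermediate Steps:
$Q{\left(s \right)} = -5 + s^{2}$
$\left(\left(43 - 16\right) + 125\right) \left(\left(-33 + 8\right) - Q{\left(-2 \right)}\right) = \left(\left(43 - 16\right) + 125\right) \left(\left(-33 + 8\right) - \left(-5 + \left(-2\right)^{2}\right)\right) = \left(\left(43 - 16\right) + 125\right) \left(-25 - \left(-5 + 4\right)\right) = \left(27 + 125\right) \left(-25 - -1\right) = 152 \left(-25 + 1\right) = 152 \left(-24\right) = -3648$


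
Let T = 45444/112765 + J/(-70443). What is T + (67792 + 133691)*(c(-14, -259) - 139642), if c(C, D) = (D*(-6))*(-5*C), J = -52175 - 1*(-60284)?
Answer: -5488227854677583707/882611655 ≈ -6.2182e+9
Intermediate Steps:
J = 8109 (J = -52175 + 60284 = 8109)
c(C, D) = 30*C*D (c(C, D) = (-6*D)*(-5*C) = 30*C*D)
T = 254088923/882611655 (T = 45444/112765 + 8109/(-70443) = 45444*(1/112765) + 8109*(-1/70443) = 45444/112765 - 901/7827 = 254088923/882611655 ≈ 0.28788)
T + (67792 + 133691)*(c(-14, -259) - 139642) = 254088923/882611655 + (67792 + 133691)*(30*(-14)*(-259) - 139642) = 254088923/882611655 + 201483*(108780 - 139642) = 254088923/882611655 + 201483*(-30862) = 254088923/882611655 - 6218168346 = -5488227854677583707/882611655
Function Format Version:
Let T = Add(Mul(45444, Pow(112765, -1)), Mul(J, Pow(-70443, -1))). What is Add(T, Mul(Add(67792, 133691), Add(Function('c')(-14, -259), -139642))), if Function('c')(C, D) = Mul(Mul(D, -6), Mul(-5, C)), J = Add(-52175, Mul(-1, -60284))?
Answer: Rational(-5488227854677583707, 882611655) ≈ -6.2182e+9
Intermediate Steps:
J = 8109 (J = Add(-52175, 60284) = 8109)
Function('c')(C, D) = Mul(30, C, D) (Function('c')(C, D) = Mul(Mul(-6, D), Mul(-5, C)) = Mul(30, C, D))
T = Rational(254088923, 882611655) (T = Add(Mul(45444, Pow(112765, -1)), Mul(8109, Pow(-70443, -1))) = Add(Mul(45444, Rational(1, 112765)), Mul(8109, Rational(-1, 70443))) = Add(Rational(45444, 112765), Rational(-901, 7827)) = Rational(254088923, 882611655) ≈ 0.28788)
Add(T, Mul(Add(67792, 133691), Add(Function('c')(-14, -259), -139642))) = Add(Rational(254088923, 882611655), Mul(Add(67792, 133691), Add(Mul(30, -14, -259), -139642))) = Add(Rational(254088923, 882611655), Mul(201483, Add(108780, -139642))) = Add(Rational(254088923, 882611655), Mul(201483, -30862)) = Add(Rational(254088923, 882611655), -6218168346) = Rational(-5488227854677583707, 882611655)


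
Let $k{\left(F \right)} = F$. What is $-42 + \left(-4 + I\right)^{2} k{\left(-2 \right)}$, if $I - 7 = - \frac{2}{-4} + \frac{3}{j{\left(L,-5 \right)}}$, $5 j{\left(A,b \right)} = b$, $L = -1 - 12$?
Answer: $- \frac{85}{2} \approx -42.5$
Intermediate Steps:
$L = -13$ ($L = -1 - 12 = -13$)
$j{\left(A,b \right)} = \frac{b}{5}$
$I = \frac{9}{2}$ ($I = 7 + \left(- \frac{2}{-4} + \frac{3}{\frac{1}{5} \left(-5\right)}\right) = 7 + \left(\left(-2\right) \left(- \frac{1}{4}\right) + \frac{3}{-1}\right) = 7 + \left(\frac{1}{2} + 3 \left(-1\right)\right) = 7 + \left(\frac{1}{2} - 3\right) = 7 - \frac{5}{2} = \frac{9}{2} \approx 4.5$)
$-42 + \left(-4 + I\right)^{2} k{\left(-2 \right)} = -42 + \left(-4 + \frac{9}{2}\right)^{2} \left(-2\right) = -42 + \left(\frac{1}{2}\right)^{2} \left(-2\right) = -42 + \frac{1}{4} \left(-2\right) = -42 - \frac{1}{2} = - \frac{85}{2}$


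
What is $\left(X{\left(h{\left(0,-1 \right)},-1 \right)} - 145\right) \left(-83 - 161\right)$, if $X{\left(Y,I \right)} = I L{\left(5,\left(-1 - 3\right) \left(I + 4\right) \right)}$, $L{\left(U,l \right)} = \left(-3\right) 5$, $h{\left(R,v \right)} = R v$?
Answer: $31720$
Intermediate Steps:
$L{\left(U,l \right)} = -15$
$X{\left(Y,I \right)} = - 15 I$ ($X{\left(Y,I \right)} = I \left(-15\right) = - 15 I$)
$\left(X{\left(h{\left(0,-1 \right)},-1 \right)} - 145\right) \left(-83 - 161\right) = \left(\left(-15\right) \left(-1\right) - 145\right) \left(-83 - 161\right) = \left(15 - 145\right) \left(-244\right) = \left(-130\right) \left(-244\right) = 31720$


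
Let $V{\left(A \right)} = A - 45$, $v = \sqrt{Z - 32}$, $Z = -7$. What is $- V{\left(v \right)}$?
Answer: $45 - i \sqrt{39} \approx 45.0 - 6.245 i$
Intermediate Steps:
$v = i \sqrt{39}$ ($v = \sqrt{-7 - 32} = \sqrt{-39} = i \sqrt{39} \approx 6.245 i$)
$V{\left(A \right)} = -45 + A$
$- V{\left(v \right)} = - (-45 + i \sqrt{39}) = 45 - i \sqrt{39}$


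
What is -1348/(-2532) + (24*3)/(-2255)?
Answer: 714359/1427415 ≈ 0.50046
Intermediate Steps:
-1348/(-2532) + (24*3)/(-2255) = -1348*(-1/2532) + 72*(-1/2255) = 337/633 - 72/2255 = 714359/1427415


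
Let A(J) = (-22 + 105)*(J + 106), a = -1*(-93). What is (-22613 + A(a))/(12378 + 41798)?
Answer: -381/3386 ≈ -0.11252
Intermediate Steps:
a = 93
A(J) = 8798 + 83*J (A(J) = 83*(106 + J) = 8798 + 83*J)
(-22613 + A(a))/(12378 + 41798) = (-22613 + (8798 + 83*93))/(12378 + 41798) = (-22613 + (8798 + 7719))/54176 = (-22613 + 16517)*(1/54176) = -6096*1/54176 = -381/3386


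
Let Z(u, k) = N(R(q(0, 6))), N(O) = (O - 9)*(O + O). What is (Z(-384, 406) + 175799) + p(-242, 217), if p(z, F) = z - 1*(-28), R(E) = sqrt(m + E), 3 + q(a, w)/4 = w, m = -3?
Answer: 175549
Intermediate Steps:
q(a, w) = -12 + 4*w
R(E) = sqrt(-3 + E)
N(O) = 2*O*(-9 + O) (N(O) = (-9 + O)*(2*O) = 2*O*(-9 + O))
Z(u, k) = -36 (Z(u, k) = 2*sqrt(-3 + (-12 + 4*6))*(-9 + sqrt(-3 + (-12 + 4*6))) = 2*sqrt(-3 + (-12 + 24))*(-9 + sqrt(-3 + (-12 + 24))) = 2*sqrt(-3 + 12)*(-9 + sqrt(-3 + 12)) = 2*sqrt(9)*(-9 + sqrt(9)) = 2*3*(-9 + 3) = 2*3*(-6) = -36)
p(z, F) = 28 + z (p(z, F) = z + 28 = 28 + z)
(Z(-384, 406) + 175799) + p(-242, 217) = (-36 + 175799) + (28 - 242) = 175763 - 214 = 175549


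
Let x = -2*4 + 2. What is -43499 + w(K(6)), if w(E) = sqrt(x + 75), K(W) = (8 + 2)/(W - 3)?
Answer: -43499 + sqrt(69) ≈ -43491.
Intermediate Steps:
x = -6 (x = -8 + 2 = -6)
K(W) = 10/(-3 + W)
w(E) = sqrt(69) (w(E) = sqrt(-6 + 75) = sqrt(69))
-43499 + w(K(6)) = -43499 + sqrt(69)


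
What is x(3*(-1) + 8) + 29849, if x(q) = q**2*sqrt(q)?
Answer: 29849 + 25*sqrt(5) ≈ 29905.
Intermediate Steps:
x(q) = q**(5/2)
x(3*(-1) + 8) + 29849 = (3*(-1) + 8)**(5/2) + 29849 = (-3 + 8)**(5/2) + 29849 = 5**(5/2) + 29849 = 25*sqrt(5) + 29849 = 29849 + 25*sqrt(5)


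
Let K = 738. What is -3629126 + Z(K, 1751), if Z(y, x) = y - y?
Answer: -3629126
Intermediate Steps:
Z(y, x) = 0
-3629126 + Z(K, 1751) = -3629126 + 0 = -3629126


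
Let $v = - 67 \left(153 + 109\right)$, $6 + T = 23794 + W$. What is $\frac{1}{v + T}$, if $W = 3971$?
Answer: $\frac{1}{10205} \approx 9.7991 \cdot 10^{-5}$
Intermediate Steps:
$T = 27759$ ($T = -6 + \left(23794 + 3971\right) = -6 + 27765 = 27759$)
$v = -17554$ ($v = \left(-67\right) 262 = -17554$)
$\frac{1}{v + T} = \frac{1}{-17554 + 27759} = \frac{1}{10205}$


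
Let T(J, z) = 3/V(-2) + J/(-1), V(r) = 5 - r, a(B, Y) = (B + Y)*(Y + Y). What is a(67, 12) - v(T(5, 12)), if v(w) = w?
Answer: 13304/7 ≈ 1900.6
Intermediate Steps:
a(B, Y) = 2*Y*(B + Y) (a(B, Y) = (B + Y)*(2*Y) = 2*Y*(B + Y))
T(J, z) = 3/7 - J (T(J, z) = 3/(5 - 1*(-2)) + J/(-1) = 3/(5 + 2) + J*(-1) = 3/7 - J)
a(67, 12) - v(T(5, 12)) = 2*12*(67 + 12) - (3/7 - 1*5) = 2*12*79 - (3/7 - 5) = 1896 - 1*(-32/7) = 1896 + 32/7 = 13304/7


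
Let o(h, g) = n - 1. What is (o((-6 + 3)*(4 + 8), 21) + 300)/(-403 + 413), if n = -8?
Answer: 291/10 ≈ 29.100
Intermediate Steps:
o(h, g) = -9 (o(h, g) = -8 - 1 = -9)
(o((-6 + 3)*(4 + 8), 21) + 300)/(-403 + 413) = (-9 + 300)/(-403 + 413) = 291/10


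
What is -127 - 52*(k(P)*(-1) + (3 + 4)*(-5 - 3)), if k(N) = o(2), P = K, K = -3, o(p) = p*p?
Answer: 2993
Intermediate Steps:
o(p) = p**2
P = -3
k(N) = 4 (k(N) = 2**2 = 4)
-127 - 52*(k(P)*(-1) + (3 + 4)*(-5 - 3)) = -127 - 52*(4*(-1) + (3 + 4)*(-5 - 3)) = -127 - 52*(-4 + 7*(-8)) = -127 - 52*(-4 - 56) = -127 - 52*(-60) = -127 + 3120 = 2993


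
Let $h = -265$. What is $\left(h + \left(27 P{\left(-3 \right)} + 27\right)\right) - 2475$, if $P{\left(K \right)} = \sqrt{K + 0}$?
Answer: $-2713 + 27 i \sqrt{3} \approx -2713.0 + 46.765 i$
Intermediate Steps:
$P{\left(K \right)} = \sqrt{K}$
$\left(h + \left(27 P{\left(-3 \right)} + 27\right)\right) - 2475 = \left(-265 + \left(27 \sqrt{-3} + 27\right)\right) - 2475 = \left(-265 + \left(27 i \sqrt{3} + 27\right)\right) - 2475 = \left(-265 + \left(27 + 27 i \sqrt{3}\right)\right) - 2475 = \left(-238 + 27 i \sqrt{3}\right) - 2475 = -2713 + 27 i \sqrt{3}$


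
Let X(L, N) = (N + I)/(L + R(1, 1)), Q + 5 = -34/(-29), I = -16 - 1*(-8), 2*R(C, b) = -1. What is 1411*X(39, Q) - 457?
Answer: -284061/319 ≈ -890.47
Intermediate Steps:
R(C, b) = -½ (R(C, b) = (½)*(-1) = -½)
I = -8 (I = -16 + 8 = -8)
Q = -111/29 (Q = -5 - 34/(-29) = -5 - 34*(-1/29) = -5 + 34/29 = -111/29 ≈ -3.8276)
X(L, N) = (-8 + N)/(-½ + L) (X(L, N) = (N - 8)/(L - ½) = (-8 + N)/(-½ + L))
1411*X(39, Q) - 457 = 1411*(2*(-8 - 111/29)/(-1 + 2*39)) - 457 = 1411*(2*(-343/29)/(-1 + 78)) - 457 = 1411*(2*(-343/29)/77) - 457 = 1411*(2*(1/77)*(-343/29)) - 457 = 1411*(-98/319) - 457 = -138278/319 - 457 = -284061/319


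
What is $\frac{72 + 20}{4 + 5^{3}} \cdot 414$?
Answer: $\frac{12696}{43} \approx 295.26$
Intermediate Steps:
$\frac{72 + 20}{4 + 5^{3}} \cdot 414 = \frac{92}{4 + 125} \cdot 414 = \frac{92}{129} \cdot 414 = \frac{12696}{43}$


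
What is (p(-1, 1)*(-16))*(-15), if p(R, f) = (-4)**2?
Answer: 3840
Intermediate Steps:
p(R, f) = 16
(p(-1, 1)*(-16))*(-15) = (16*(-16))*(-15) = -256*(-15) = 3840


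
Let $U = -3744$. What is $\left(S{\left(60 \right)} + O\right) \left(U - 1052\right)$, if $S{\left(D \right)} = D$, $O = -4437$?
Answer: $20992092$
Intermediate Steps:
$\left(S{\left(60 \right)} + O\right) \left(U - 1052\right) = \left(60 - 4437\right) \left(-3744 - 1052\right) = \left(-4377\right) \left(-4796\right) = 20992092$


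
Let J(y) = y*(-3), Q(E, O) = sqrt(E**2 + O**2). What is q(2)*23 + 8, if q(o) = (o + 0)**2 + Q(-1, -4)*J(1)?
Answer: 100 - 69*sqrt(17) ≈ -184.49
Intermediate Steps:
J(y) = -3*y
q(o) = o**2 - 3*sqrt(17) (q(o) = (o + 0)**2 + sqrt((-1)**2 + (-4)**2)*(-3*1) = o**2 + sqrt(1 + 16)*(-3) = o**2 + sqrt(17)*(-3) = o**2 - 3*sqrt(17))
q(2)*23 + 8 = (2**2 - 3*sqrt(17))*23 + 8 = (4 - 3*sqrt(17))*23 + 8 = (92 - 69*sqrt(17)) + 8 = 100 - 69*sqrt(17)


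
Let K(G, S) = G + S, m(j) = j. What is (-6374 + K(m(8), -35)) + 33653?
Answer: 27252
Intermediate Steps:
(-6374 + K(m(8), -35)) + 33653 = (-6374 + (8 - 35)) + 33653 = (-6374 - 27) + 33653 = -6401 + 33653 = 27252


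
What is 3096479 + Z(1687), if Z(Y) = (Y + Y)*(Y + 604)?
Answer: 10826313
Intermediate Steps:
Z(Y) = 2*Y*(604 + Y) (Z(Y) = (2*Y)*(604 + Y) = 2*Y*(604 + Y))
3096479 + Z(1687) = 3096479 + 2*1687*(604 + 1687) = 3096479 + 2*1687*2291 = 3096479 + 7729834 = 10826313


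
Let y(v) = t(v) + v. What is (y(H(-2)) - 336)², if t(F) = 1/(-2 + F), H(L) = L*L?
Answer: 439569/4 ≈ 1.0989e+5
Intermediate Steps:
H(L) = L²
y(v) = v + 1/(-2 + v) (y(v) = 1/(-2 + v) + v = v + 1/(-2 + v))
(y(H(-2)) - 336)² = ((1 + (-2)²*(-2 + (-2)²))/(-2 + (-2)²) - 336)² = ((1 + 4*(-2 + 4))/(-2 + 4) - 336)² = ((1 + 4*2)/2 - 336)² = ((1 + 8)/2 - 336)² = ((½)*9 - 336)² = (9/2 - 336)² = (-663/2)² = 439569/4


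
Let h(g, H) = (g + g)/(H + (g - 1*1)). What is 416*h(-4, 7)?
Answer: -1664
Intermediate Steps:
h(g, H) = 2*g/(-1 + H + g) (h(g, H) = (2*g)/(H + (g - 1)) = (2*g)/(H + (-1 + g)) = (2*g)/(-1 + H + g) = 2*g/(-1 + H + g))
416*h(-4, 7) = 416*(2*(-4)/(-1 + 7 - 4)) = 416*(2*(-4)/2) = 416*(2*(-4)*(½)) = 416*(-4) = -1664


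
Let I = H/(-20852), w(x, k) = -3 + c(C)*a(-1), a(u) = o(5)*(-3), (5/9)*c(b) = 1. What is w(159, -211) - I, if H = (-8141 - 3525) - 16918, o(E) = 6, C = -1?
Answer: -958431/26065 ≈ -36.771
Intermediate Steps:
c(b) = 9/5 (c(b) = (9/5)*1 = 9/5)
H = -28584 (H = -11666 - 16918 = -28584)
a(u) = -18 (a(u) = 6*(-3) = -18)
w(x, k) = -177/5 (w(x, k) = -3 + (9/5)*(-18) = -3 - 162/5 = -177/5)
I = 7146/5213 (I = -28584/(-20852) = -28584*(-1/20852) = 7146/5213 ≈ 1.3708)
w(159, -211) - I = -177/5 - 1*7146/5213 = -177/5 - 7146/5213 = -958431/26065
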